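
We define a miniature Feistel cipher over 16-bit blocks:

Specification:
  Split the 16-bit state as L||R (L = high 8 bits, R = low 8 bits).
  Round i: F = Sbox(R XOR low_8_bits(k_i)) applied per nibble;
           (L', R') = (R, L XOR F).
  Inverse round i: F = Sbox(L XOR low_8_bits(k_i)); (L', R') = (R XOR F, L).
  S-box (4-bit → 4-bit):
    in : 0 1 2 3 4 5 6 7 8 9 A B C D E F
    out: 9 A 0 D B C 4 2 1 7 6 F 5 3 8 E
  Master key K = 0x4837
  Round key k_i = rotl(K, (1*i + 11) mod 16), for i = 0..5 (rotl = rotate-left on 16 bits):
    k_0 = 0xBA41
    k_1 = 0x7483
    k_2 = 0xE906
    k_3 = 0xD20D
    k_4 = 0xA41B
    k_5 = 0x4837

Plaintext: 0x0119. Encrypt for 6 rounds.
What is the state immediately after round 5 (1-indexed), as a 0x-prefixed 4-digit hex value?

s_0 = plaintext = 0x0119
s_1 = Round(s_0, k_0) = 0x19C0
s_2 = Round(s_1, k_1) = 0xC0A4
s_3 = Round(s_2, k_2) = 0xA4A0
s_4 = Round(s_3, k_3) = 0xA0C7
s_5 = Round(s_4, k_4) = 0xC795
s_6 = Round(s_5, k_5) = 0x95A7

0xC795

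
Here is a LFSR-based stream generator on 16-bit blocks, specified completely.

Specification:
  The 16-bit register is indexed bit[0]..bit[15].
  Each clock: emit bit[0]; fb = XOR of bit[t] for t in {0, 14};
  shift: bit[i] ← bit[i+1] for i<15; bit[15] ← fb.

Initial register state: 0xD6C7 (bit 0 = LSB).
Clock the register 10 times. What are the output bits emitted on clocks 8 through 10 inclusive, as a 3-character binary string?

reg_0 = 0xD6C7
clock 1: out=1, reg = 0x6B63
clock 2: out=1, reg = 0x35B1
clock 3: out=1, reg = 0x9AD8
clock 4: out=0, reg = 0x4D6C
clock 5: out=0, reg = 0xA6B6
clock 6: out=0, reg = 0x535B
clock 7: out=1, reg = 0x29AD
clock 8: out=1, reg = 0x94D6
clock 9: out=0, reg = 0x4A6B
clock 10: out=1, reg = 0x2535

101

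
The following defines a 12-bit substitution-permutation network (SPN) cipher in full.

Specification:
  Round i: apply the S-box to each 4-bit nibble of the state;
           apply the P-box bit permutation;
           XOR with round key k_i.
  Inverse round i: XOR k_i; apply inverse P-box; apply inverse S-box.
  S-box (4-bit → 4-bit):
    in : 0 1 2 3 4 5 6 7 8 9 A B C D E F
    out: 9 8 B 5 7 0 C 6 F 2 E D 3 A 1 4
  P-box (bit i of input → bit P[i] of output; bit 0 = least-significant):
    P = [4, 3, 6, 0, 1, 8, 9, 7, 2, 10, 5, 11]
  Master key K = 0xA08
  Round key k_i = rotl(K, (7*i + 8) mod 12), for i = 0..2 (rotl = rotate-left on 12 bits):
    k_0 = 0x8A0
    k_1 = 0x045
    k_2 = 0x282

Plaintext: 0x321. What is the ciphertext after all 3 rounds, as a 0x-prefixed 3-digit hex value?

s_0 = plaintext = 0x321
s_1 = Round(s_0, k_0) = 0x907
s_2 = Round(s_1, k_1) = 0x48F
s_3 = Round(s_2, k_2) = 0x564

0x564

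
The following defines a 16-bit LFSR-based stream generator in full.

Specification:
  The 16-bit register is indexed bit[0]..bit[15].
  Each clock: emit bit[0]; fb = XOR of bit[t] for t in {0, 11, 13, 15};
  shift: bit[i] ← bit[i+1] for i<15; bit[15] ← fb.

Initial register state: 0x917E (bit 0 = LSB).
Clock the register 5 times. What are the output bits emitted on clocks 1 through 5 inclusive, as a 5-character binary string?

reg_0 = 0x917E
clock 1: out=0, reg = 0xC8BF
clock 2: out=1, reg = 0xE45F
clock 3: out=1, reg = 0xF22F
clock 4: out=1, reg = 0xF917
clock 5: out=1, reg = 0x7C8B

01111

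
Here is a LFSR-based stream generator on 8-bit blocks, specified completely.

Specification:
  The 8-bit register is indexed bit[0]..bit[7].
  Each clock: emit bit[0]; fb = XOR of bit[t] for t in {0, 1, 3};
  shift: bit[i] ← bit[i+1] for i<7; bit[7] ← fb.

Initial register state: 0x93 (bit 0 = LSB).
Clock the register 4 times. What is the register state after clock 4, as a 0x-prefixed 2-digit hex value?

0x89

reg_0 = 0x93
clock 1: out=1, reg = 0x49
clock 2: out=1, reg = 0x24
clock 3: out=0, reg = 0x12
clock 4: out=0, reg = 0x89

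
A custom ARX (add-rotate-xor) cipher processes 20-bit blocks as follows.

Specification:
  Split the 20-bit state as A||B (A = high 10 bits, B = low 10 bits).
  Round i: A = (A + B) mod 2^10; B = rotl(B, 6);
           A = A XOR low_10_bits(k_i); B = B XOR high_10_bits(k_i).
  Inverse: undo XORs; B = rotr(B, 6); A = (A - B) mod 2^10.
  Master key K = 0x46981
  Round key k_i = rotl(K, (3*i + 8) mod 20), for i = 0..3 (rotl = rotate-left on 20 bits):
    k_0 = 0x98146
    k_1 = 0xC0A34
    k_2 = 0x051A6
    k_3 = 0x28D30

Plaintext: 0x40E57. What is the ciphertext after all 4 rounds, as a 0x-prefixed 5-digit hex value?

0xDB048

s_0 = plaintext = 0x40E57
s_1 = Round(s_0, k_0) = 0x87385
s_2 = Round(s_1, k_1) = 0xE567A
s_3 = Round(s_2, k_2) = 0xEA6B3
s_4 = Round(s_3, k_3) = 0xDB048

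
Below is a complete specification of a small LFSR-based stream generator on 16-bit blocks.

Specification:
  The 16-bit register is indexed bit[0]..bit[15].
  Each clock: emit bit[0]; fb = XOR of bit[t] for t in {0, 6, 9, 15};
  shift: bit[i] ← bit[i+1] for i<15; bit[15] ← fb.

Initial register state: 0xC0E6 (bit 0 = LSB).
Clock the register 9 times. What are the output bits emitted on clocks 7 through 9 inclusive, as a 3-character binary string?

reg_0 = 0xC0E6
clock 1: out=0, reg = 0x6073
clock 2: out=1, reg = 0x3039
clock 3: out=1, reg = 0x981C
clock 4: out=0, reg = 0xCC0E
clock 5: out=0, reg = 0xE607
clock 6: out=1, reg = 0xF303
clock 7: out=1, reg = 0xF981
clock 8: out=1, reg = 0x7CC0
clock 9: out=0, reg = 0xBE60

110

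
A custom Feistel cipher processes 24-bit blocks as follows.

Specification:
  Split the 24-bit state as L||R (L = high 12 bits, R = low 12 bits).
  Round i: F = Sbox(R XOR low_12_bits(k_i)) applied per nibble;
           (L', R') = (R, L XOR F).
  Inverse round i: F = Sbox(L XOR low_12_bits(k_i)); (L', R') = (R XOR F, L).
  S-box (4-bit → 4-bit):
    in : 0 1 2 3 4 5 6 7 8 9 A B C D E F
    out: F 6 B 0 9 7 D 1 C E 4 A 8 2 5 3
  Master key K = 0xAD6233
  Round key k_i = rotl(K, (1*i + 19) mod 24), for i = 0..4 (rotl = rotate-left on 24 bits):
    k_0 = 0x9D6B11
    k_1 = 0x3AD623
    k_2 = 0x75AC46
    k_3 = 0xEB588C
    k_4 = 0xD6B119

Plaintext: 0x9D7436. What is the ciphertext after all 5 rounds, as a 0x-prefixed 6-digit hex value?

s_0 = plaintext = 0x9D7436
s_1 = Round(s_0, k_0) = 0x436A66
s_2 = Round(s_1, k_1) = 0xA66CA1
s_3 = Round(s_2, k_2) = 0xCA1537
s_4 = Round(s_3, k_3) = 0x537E0B
s_5 = Round(s_4, k_4) = 0xE0B65C

0xE0B65C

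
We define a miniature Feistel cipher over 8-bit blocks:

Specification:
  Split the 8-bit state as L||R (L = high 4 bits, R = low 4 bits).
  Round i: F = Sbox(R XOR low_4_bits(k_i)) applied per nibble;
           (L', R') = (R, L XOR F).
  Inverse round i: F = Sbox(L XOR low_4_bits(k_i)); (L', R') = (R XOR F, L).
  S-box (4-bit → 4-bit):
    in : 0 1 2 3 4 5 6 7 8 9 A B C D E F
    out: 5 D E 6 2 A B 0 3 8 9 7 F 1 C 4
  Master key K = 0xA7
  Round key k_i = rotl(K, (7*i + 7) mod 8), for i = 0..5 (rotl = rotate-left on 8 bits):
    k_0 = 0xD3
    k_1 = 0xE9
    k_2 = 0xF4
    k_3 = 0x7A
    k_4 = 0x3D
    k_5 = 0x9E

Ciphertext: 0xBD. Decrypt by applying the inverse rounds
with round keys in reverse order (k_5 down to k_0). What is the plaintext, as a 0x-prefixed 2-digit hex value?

s_0 = ciphertext = 0xBD
s_1 = InvRound(s_0, k_5) = 0x7B
s_2 = InvRound(s_1, k_4) = 0x27
s_3 = InvRound(s_2, k_3) = 0x42
s_4 = InvRound(s_3, k_2) = 0x74
s_5 = InvRound(s_4, k_1) = 0x87
s_6 = InvRound(s_5, k_0) = 0x08

0x08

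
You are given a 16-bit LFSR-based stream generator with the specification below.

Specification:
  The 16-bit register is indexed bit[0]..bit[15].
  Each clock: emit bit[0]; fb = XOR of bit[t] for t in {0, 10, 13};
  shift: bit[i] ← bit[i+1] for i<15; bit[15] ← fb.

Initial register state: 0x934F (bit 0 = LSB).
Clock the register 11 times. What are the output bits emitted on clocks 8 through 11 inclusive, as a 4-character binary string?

0110

reg_0 = 0x934F
clock 1: out=1, reg = 0xC9A7
clock 2: out=1, reg = 0xE4D3
clock 3: out=1, reg = 0xF269
clock 4: out=1, reg = 0x7934
clock 5: out=0, reg = 0xBC9A
clock 6: out=0, reg = 0x5E4D
clock 7: out=1, reg = 0x2F26
clock 8: out=0, reg = 0x1793
clock 9: out=1, reg = 0x0BC9
clock 10: out=1, reg = 0x85E4
clock 11: out=0, reg = 0xC2F2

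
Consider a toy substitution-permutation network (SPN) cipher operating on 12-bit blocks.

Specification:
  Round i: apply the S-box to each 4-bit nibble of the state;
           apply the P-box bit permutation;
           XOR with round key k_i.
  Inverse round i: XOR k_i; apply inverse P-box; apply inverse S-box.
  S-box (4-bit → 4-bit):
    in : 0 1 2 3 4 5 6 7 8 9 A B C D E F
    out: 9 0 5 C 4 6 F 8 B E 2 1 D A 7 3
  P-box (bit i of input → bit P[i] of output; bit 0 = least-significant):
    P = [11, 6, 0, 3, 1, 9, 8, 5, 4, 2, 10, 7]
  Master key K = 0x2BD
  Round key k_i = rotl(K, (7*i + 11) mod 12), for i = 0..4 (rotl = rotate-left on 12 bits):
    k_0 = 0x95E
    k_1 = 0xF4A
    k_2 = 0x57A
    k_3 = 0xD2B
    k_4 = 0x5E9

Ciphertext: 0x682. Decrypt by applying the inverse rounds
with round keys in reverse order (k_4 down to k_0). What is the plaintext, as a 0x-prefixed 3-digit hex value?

0xD93

s_0 = ciphertext = 0x682
s_1 = InvRound(s_0, k_4) = 0x169
s_2 = InvRound(s_1, k_3) = 0x4BF
s_3 = InvRound(s_2, k_2) = 0xD45
s_4 = InvRound(s_3, k_1) = 0xAF3
s_5 = InvRound(s_4, k_0) = 0xD93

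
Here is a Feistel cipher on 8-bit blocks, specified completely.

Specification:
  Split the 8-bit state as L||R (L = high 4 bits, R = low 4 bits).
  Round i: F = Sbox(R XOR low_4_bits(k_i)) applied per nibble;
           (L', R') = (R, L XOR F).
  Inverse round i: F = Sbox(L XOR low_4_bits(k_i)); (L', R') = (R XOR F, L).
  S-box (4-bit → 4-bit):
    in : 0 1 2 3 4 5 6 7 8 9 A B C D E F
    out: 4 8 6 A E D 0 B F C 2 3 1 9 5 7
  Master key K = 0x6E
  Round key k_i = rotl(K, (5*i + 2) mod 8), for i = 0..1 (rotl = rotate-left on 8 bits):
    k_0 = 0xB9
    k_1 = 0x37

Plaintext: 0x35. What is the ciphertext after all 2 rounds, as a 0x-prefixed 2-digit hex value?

0x28

s_0 = plaintext = 0x35
s_1 = Round(s_0, k_0) = 0x52
s_2 = Round(s_1, k_1) = 0x28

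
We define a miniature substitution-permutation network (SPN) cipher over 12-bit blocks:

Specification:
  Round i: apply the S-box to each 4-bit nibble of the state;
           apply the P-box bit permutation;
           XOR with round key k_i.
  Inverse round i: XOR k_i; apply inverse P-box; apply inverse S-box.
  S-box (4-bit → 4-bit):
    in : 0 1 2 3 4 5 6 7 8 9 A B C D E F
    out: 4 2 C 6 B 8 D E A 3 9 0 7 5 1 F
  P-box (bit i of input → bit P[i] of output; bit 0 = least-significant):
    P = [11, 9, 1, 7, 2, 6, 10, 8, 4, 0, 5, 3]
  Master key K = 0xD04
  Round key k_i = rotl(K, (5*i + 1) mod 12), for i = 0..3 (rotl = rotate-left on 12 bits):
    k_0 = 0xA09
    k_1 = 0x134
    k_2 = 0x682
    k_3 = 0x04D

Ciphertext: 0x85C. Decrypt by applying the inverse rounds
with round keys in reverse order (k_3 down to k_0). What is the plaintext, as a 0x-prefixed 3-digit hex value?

0x634

s_0 = ciphertext = 0x85C
s_1 = InvRound(s_0, k_3) = 0x9BE
s_2 = InvRound(s_1, k_2) = 0x669
s_3 = InvRound(s_2, k_1) = 0x4F1
s_4 = InvRound(s_3, k_0) = 0x634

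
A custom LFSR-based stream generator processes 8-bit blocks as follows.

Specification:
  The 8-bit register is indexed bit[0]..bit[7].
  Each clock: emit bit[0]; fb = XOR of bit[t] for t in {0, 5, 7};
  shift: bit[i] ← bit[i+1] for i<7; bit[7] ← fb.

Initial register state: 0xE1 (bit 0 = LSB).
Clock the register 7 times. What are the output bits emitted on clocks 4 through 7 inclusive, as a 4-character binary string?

reg_0 = 0xE1
clock 1: out=1, reg = 0xF0
clock 2: out=0, reg = 0x78
clock 3: out=0, reg = 0xBC
clock 4: out=0, reg = 0x5E
clock 5: out=0, reg = 0x2F
clock 6: out=1, reg = 0x17
clock 7: out=1, reg = 0x8B

0011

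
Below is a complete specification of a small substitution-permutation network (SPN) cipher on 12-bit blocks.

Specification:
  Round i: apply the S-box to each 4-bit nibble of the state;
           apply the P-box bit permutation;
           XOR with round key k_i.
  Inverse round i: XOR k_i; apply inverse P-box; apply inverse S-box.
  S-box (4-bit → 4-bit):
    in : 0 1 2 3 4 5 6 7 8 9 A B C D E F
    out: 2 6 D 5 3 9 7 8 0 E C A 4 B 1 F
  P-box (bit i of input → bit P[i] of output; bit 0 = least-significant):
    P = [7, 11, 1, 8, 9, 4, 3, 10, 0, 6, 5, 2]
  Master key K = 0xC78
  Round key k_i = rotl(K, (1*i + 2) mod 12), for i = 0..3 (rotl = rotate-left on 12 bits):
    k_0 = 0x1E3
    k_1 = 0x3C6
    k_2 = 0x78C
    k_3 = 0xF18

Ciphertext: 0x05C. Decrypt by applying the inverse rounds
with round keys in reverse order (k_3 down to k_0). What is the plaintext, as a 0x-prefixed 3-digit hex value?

s_0 = ciphertext = 0x05C
s_1 = InvRound(s_0, k_3) = 0xB5B
s_2 = InvRound(s_1, k_2) = 0xDB6
s_3 = InvRound(s_2, k_1) = 0x1D0
s_4 = InvRound(s_3, k_0) = 0x30C

0x30C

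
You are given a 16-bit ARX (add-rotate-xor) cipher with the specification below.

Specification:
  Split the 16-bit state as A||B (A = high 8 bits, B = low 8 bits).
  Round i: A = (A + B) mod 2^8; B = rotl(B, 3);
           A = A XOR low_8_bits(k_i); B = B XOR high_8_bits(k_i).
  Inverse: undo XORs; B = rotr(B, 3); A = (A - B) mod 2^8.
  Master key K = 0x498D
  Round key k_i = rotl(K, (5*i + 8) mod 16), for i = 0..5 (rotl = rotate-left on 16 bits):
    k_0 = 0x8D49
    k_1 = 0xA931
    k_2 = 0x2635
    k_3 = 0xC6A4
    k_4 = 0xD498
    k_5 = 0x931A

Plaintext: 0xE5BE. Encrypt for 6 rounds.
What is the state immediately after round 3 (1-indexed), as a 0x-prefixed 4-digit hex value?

0x8875

s_0 = plaintext = 0xE5BE
s_1 = Round(s_0, k_0) = 0xEA78
s_2 = Round(s_1, k_1) = 0x536A
s_3 = Round(s_2, k_2) = 0x8875
s_4 = Round(s_3, k_3) = 0x596D
s_5 = Round(s_4, k_4) = 0x5EBF
s_6 = Round(s_5, k_5) = 0x076E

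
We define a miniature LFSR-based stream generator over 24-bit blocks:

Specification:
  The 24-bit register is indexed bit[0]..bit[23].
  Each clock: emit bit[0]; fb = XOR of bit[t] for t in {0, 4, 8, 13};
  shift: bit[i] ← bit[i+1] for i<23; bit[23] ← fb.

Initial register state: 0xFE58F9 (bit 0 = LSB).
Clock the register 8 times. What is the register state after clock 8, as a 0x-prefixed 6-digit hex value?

0xDCFE58

reg_0 = 0xFE58F9
clock 1: out=1, reg = 0x7F2C7C
clock 2: out=0, reg = 0x3F963E
clock 3: out=0, reg = 0x9FCB1F
clock 4: out=1, reg = 0xCFE58F
clock 5: out=1, reg = 0xE7F2C7
clock 6: out=1, reg = 0x73F963
clock 7: out=1, reg = 0xB9FCB1
clock 8: out=1, reg = 0xDCFE58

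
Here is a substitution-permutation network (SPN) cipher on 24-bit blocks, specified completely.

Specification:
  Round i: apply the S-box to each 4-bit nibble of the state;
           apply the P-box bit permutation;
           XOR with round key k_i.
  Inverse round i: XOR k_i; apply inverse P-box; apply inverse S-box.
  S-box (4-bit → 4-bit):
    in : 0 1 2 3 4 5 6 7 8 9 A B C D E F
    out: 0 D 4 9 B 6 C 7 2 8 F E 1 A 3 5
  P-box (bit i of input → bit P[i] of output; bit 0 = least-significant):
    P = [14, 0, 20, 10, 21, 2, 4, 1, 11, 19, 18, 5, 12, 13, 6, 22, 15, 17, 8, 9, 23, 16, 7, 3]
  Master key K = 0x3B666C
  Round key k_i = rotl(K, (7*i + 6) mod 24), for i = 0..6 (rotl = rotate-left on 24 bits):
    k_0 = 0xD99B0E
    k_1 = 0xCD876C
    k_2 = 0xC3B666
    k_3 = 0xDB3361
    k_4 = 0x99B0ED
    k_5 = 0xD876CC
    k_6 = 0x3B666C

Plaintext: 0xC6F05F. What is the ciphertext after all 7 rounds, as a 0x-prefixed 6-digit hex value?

0xFB232C

s_0 = plaintext = 0xC6F05F
s_1 = Round(s_0, k_0) = 0x49C85A
s_2 = Round(s_1, k_1) = 0x54D171
s_3 = Round(s_2, k_2) = 0xB458D2
s_4 = Round(s_3, k_3) = 0xC091AF
s_5 = Round(s_4, k_4) = 0x6DF8DB
s_6 = Round(s_5, k_5) = 0xC26003
s_7 = Round(s_6, k_6) = 0xFB232C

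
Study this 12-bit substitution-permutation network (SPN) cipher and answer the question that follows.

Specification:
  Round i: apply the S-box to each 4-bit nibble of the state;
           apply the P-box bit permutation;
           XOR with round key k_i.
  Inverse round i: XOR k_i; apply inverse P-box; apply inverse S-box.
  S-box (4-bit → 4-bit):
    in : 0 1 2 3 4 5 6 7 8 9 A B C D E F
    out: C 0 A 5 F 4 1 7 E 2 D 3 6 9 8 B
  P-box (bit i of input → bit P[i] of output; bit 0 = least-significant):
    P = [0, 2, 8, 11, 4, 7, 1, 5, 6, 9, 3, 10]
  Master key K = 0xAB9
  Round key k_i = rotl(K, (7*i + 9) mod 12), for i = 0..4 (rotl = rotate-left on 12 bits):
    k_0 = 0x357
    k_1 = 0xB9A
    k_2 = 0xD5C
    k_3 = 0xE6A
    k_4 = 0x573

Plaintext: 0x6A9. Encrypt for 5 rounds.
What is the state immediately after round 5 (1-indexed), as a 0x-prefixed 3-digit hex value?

0x5D9

s_0 = plaintext = 0x6A9
s_1 = Round(s_0, k_0) = 0x321
s_2 = Round(s_1, k_1) = 0xB72
s_3 = Round(s_2, k_2) = 0x78A
s_4 = Round(s_3, k_3) = 0x581
s_5 = Round(s_4, k_4) = 0x5D9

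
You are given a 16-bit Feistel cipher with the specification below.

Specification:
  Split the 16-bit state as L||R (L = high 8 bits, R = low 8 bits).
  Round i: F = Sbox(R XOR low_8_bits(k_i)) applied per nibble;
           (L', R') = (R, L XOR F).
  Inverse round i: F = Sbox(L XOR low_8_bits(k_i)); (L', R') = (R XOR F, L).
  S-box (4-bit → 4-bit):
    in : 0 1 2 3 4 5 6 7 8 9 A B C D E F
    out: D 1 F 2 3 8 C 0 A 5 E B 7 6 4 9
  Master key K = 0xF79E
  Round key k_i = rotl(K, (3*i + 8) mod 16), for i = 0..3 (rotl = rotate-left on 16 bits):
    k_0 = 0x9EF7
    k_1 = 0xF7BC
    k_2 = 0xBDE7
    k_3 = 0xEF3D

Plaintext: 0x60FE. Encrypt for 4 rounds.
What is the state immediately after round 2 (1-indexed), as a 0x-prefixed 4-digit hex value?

0xB52B

s_0 = plaintext = 0x60FE
s_1 = Round(s_0, k_0) = 0xFEB5
s_2 = Round(s_1, k_1) = 0xB52B
s_3 = Round(s_2, k_2) = 0x2BC2
s_4 = Round(s_3, k_3) = 0xC2B2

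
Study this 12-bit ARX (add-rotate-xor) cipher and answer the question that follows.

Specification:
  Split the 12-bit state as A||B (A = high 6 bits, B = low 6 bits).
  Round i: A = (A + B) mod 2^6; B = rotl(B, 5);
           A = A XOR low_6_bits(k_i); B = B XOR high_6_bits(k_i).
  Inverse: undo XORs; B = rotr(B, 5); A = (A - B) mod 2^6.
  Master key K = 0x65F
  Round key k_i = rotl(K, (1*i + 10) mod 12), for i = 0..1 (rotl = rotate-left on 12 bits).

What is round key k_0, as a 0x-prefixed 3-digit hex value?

0xD97

K = 0x65F
k_0 = rotl(K, (1*0+10) mod 12) = rotl(K, 10) = 0xD97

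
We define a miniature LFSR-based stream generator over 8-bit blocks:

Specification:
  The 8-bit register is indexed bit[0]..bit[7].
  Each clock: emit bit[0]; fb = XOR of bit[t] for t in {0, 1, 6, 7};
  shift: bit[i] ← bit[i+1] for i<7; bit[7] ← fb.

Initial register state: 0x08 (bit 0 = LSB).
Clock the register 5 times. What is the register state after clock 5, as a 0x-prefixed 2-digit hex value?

reg_0 = 0x08
clock 1: out=0, reg = 0x04
clock 2: out=0, reg = 0x02
clock 3: out=0, reg = 0x81
clock 4: out=1, reg = 0x40
clock 5: out=0, reg = 0xA0

0xA0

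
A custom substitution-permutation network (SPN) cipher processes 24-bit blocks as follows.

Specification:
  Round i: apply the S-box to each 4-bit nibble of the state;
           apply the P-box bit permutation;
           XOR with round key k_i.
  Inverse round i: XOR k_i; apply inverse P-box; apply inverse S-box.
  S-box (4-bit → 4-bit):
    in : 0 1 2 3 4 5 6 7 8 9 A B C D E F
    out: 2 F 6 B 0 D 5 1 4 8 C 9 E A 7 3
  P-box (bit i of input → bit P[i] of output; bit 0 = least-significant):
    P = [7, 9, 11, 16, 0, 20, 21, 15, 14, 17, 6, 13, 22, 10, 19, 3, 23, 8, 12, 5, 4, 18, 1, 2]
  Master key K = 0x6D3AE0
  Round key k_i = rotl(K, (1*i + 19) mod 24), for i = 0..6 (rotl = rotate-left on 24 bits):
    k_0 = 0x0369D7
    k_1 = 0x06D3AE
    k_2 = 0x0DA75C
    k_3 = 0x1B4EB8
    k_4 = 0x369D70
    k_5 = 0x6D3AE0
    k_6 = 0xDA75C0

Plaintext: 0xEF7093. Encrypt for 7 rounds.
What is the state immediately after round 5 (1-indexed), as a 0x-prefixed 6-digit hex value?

0x9B29F4

s_0 = plaintext = 0xEF7093
s_1 = Round(s_0, k_0) = 0xC4EA45
s_2 = Round(s_1, k_1) = 0x4BFF68
s_3 = Round(s_2, k_2) = 0xEFEB7D
s_4 = Round(s_3, k_3) = 0xD629AB
s_5 = Round(s_4, k_4) = 0x9B29F4
s_6 = Round(s_5, k_5) = 0xF51EC5
s_7 = Round(s_6, k_6) = 0x25A938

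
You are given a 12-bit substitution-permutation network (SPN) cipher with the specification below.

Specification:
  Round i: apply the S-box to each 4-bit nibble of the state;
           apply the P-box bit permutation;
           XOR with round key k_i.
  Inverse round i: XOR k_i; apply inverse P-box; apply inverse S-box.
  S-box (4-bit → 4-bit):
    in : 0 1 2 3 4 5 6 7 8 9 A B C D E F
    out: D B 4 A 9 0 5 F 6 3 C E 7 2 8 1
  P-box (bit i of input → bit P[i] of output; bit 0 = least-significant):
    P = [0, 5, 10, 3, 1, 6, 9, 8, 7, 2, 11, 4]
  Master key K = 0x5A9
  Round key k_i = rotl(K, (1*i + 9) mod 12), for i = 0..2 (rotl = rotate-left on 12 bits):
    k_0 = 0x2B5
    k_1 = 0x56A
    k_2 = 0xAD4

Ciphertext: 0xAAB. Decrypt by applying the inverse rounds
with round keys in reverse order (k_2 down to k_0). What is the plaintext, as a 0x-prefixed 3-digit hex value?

s_0 = ciphertext = 0xAAB
s_1 = InvRound(s_0, k_2) = 0x391
s_2 = InvRound(s_1, k_1) = 0x4C7
s_3 = InvRound(s_2, k_0) = 0xEC8

0xEC8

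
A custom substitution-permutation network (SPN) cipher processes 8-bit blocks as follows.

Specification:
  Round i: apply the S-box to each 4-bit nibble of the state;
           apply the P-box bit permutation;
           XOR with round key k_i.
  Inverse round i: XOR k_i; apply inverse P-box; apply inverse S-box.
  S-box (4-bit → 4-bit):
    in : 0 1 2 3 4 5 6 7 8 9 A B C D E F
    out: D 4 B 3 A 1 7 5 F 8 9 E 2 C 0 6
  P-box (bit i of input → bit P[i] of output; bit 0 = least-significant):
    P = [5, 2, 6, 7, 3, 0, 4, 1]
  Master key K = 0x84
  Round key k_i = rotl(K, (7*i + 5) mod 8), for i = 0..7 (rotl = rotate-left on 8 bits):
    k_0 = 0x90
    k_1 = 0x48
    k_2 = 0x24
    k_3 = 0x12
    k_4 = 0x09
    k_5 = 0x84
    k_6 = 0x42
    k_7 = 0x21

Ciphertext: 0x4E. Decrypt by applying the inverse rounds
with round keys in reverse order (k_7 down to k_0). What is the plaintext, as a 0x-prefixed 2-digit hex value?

0xC8

s_0 = ciphertext = 0x4E
s_1 = InvRound(s_0, k_7) = 0x26
s_2 = InvRound(s_1, k_6) = 0xE6
s_3 = InvRound(s_2, k_5) = 0x97
s_4 = InvRound(s_3, k_4) = 0x04
s_5 = InvRound(s_4, k_3) = 0xDC
s_6 = InvRound(s_5, k_2) = 0x70
s_7 = InvRound(s_6, k_1) = 0x75
s_8 = InvRound(s_7, k_0) = 0xC8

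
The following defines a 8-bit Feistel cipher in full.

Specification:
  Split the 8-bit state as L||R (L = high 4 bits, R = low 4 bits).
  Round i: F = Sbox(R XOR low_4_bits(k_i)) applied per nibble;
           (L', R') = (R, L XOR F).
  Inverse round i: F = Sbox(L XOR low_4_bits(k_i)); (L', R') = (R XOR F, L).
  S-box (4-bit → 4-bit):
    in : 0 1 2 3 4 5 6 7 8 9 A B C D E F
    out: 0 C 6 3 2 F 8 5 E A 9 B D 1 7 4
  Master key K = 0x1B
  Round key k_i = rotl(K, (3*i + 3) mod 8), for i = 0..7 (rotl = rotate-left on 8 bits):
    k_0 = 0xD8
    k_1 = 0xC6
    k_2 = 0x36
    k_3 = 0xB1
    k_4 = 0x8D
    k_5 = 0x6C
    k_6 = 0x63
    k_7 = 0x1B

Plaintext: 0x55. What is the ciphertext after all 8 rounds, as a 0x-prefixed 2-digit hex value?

0xA0

s_0 = plaintext = 0x55
s_1 = Round(s_0, k_0) = 0x54
s_2 = Round(s_1, k_1) = 0x43
s_3 = Round(s_2, k_2) = 0x3B
s_4 = Round(s_3, k_3) = 0xBA
s_5 = Round(s_4, k_4) = 0xAE
s_6 = Round(s_5, k_5) = 0xEC
s_7 = Round(s_6, k_6) = 0xCA
s_8 = Round(s_7, k_7) = 0xA0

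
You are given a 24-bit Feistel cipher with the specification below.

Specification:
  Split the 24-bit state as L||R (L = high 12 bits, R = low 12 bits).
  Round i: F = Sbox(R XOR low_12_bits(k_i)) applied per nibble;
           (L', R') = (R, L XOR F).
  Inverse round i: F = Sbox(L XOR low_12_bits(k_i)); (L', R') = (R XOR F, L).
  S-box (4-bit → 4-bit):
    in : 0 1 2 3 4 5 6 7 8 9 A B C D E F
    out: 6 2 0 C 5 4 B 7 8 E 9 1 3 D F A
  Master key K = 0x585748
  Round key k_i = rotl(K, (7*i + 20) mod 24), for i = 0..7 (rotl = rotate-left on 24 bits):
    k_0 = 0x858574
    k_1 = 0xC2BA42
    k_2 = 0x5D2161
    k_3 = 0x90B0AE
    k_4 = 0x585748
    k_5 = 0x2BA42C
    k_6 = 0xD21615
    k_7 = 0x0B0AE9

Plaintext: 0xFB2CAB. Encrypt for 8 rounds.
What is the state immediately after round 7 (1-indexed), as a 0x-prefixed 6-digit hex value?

s_0 = plaintext = 0xFB2CAB
s_1 = Round(s_0, k_0) = 0xCAB168
s_2 = Round(s_1, k_1) = 0x168DA2
s_3 = Round(s_2, k_2) = 0xDA2254
s_4 = Round(s_3, k_3) = 0x254D0B
s_5 = Round(s_4, k_4) = 0xD0BB08
s_6 = Round(s_5, k_5) = 0xB0870E
s_7 = Round(s_6, k_6) = 0x70E929
s_8 = Round(s_7, k_7) = 0x929B38

0x70E929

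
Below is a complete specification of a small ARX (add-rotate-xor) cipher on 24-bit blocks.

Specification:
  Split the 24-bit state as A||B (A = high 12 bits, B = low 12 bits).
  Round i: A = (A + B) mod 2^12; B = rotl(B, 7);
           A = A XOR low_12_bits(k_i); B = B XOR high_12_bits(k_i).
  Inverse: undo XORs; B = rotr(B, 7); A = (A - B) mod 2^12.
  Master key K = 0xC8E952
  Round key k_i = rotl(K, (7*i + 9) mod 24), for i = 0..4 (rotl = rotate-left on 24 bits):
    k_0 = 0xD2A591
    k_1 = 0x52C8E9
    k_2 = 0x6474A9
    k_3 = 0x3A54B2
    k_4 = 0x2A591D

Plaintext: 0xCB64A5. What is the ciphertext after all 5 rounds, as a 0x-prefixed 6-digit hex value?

s_0 = plaintext = 0xCB64A5
s_1 = Round(s_0, k_0) = 0x4CAF8F
s_2 = Round(s_1, k_1) = 0xCB02D0
s_3 = Round(s_2, k_2) = 0xB29E51
s_4 = Round(s_3, k_3) = 0xDC8B57
s_5 = Round(s_4, k_4) = 0x00297F

0x00297F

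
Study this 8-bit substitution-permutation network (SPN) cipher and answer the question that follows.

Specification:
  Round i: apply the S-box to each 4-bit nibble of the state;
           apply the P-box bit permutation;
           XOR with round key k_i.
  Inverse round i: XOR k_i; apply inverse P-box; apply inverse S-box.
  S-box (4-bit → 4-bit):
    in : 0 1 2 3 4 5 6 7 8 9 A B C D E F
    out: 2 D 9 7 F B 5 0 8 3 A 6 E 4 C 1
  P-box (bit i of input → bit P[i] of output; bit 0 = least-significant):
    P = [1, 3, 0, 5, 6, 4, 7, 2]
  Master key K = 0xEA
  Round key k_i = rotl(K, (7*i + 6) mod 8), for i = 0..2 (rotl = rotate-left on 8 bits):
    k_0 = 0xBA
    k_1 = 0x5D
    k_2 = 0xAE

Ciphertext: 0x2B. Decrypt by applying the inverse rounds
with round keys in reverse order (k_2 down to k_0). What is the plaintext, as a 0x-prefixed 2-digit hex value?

0x7F

s_0 = ciphertext = 0x2B
s_1 = InvRound(s_0, k_2) = 0xED
s_2 = InvRound(s_1, k_1) = 0xB8
s_3 = InvRound(s_2, k_0) = 0x7F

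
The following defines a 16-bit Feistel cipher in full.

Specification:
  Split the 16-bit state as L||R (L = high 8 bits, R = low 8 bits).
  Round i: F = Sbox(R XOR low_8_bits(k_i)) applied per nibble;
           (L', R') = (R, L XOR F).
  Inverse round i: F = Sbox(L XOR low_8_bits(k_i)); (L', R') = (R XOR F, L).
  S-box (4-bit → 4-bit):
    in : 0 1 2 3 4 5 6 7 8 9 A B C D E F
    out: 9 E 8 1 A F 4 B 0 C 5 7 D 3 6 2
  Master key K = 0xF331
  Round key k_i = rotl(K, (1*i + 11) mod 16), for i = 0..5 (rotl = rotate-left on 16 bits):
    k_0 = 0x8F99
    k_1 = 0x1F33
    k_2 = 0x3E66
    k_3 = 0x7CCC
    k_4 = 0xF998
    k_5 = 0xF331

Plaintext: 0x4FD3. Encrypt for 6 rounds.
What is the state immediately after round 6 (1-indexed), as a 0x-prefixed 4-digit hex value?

s_0 = plaintext = 0x4FD3
s_1 = Round(s_0, k_0) = 0xD3EA
s_2 = Round(s_1, k_1) = 0xEAEF
s_3 = Round(s_2, k_2) = 0xEFE6
s_4 = Round(s_3, k_3) = 0xE66A
s_5 = Round(s_4, k_4) = 0x6ACE
s_6 = Round(s_5, k_5) = 0xCE48

0xCE48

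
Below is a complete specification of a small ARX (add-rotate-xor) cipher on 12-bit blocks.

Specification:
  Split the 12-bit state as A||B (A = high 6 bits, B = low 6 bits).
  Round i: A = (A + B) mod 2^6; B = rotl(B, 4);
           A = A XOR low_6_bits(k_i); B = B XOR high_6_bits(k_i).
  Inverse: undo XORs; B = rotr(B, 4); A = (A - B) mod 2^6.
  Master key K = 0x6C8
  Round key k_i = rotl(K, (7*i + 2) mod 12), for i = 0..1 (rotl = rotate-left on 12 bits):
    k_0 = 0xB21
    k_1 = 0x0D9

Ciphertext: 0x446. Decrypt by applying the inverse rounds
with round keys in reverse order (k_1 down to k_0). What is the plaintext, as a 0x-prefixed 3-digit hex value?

0xCA3

s_0 = ciphertext = 0x446
s_1 = InvRound(s_0, k_1) = 0xD14
s_2 = InvRound(s_1, k_0) = 0xCA3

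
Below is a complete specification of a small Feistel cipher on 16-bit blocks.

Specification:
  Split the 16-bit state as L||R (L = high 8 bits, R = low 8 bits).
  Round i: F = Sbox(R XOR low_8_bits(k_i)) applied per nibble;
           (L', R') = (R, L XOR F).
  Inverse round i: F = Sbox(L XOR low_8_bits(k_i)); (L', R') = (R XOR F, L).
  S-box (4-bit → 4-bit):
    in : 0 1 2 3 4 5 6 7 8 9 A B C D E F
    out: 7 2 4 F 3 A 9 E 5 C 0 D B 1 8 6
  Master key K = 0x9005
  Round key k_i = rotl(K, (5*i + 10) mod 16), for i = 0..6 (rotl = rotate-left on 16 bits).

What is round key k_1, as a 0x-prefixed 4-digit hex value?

K = 0x9005
k_0 = rotl(K, (5*0+10) mod 16) = rotl(K, 10) = 0x1640
k_1 = rotl(K, (5*1+10) mod 16) = rotl(K, 15) = 0xC802

0xC802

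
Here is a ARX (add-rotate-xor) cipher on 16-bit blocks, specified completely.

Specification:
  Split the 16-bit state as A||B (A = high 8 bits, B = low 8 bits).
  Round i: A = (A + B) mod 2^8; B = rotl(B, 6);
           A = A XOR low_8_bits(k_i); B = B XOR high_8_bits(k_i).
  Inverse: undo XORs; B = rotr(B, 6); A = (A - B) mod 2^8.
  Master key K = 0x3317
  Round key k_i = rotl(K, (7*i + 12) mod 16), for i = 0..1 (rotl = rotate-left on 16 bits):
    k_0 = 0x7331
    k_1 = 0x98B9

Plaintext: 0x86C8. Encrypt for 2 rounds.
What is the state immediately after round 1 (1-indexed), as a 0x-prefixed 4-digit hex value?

0x7F41

s_0 = plaintext = 0x86C8
s_1 = Round(s_0, k_0) = 0x7F41
s_2 = Round(s_1, k_1) = 0x79C8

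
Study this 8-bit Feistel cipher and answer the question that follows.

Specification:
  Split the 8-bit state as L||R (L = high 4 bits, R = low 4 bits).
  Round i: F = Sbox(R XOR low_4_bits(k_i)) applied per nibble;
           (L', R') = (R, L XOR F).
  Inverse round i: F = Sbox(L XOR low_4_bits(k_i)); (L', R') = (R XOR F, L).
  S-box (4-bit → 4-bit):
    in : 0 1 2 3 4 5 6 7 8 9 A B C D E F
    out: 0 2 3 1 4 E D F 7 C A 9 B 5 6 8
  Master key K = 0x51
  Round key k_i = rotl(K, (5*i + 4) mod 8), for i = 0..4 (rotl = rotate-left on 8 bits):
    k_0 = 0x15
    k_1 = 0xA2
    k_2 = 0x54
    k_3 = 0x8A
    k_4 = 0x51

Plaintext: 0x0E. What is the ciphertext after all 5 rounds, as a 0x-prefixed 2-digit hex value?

s_0 = plaintext = 0x0E
s_1 = Round(s_0, k_0) = 0xE9
s_2 = Round(s_1, k_1) = 0x97
s_3 = Round(s_2, k_2) = 0x78
s_4 = Round(s_3, k_3) = 0x84
s_5 = Round(s_4, k_4) = 0x46

0x46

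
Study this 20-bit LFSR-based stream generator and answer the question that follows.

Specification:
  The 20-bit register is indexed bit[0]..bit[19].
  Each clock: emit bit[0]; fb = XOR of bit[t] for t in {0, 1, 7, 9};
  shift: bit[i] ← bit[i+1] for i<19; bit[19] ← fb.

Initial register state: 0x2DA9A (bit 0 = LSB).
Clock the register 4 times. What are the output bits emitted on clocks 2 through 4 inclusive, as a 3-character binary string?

101

reg_0 = 0x2DA9A
clock 1: out=0, reg = 0x96D4D
clock 2: out=1, reg = 0xCB6A6
clock 3: out=0, reg = 0xE5B53
clock 4: out=1, reg = 0xF2DA9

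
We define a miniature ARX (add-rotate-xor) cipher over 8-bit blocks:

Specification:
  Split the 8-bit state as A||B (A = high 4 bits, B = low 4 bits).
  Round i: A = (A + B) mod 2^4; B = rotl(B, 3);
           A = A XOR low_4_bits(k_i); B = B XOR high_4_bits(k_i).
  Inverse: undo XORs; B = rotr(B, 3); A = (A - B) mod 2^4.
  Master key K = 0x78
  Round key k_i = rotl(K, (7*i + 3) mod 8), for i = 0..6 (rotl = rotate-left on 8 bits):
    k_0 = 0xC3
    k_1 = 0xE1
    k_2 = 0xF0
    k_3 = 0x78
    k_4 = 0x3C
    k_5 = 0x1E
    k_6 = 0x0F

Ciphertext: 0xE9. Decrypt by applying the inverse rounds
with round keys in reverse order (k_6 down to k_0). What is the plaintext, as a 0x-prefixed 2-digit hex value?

0xE4

s_0 = ciphertext = 0xE9
s_1 = InvRound(s_0, k_6) = 0xE3
s_2 = InvRound(s_1, k_5) = 0xC4
s_3 = InvRound(s_2, k_4) = 0x2E
s_4 = InvRound(s_3, k_3) = 0x73
s_5 = InvRound(s_4, k_2) = 0xE9
s_6 = InvRound(s_5, k_1) = 0x1E
s_7 = InvRound(s_6, k_0) = 0xE4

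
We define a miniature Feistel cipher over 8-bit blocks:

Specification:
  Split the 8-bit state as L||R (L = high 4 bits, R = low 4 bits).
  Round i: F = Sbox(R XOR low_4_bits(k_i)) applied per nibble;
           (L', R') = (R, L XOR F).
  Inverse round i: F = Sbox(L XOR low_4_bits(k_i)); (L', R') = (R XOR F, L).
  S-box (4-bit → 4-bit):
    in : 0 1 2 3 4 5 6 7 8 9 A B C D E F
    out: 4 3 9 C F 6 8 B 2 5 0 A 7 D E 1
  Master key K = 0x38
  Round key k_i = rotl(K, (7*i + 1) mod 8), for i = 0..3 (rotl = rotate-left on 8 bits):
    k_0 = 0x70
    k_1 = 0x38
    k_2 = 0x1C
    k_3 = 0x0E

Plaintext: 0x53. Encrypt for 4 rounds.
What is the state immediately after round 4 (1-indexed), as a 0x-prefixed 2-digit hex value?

s_0 = plaintext = 0x53
s_1 = Round(s_0, k_0) = 0x39
s_2 = Round(s_1, k_1) = 0x90
s_3 = Round(s_2, k_2) = 0x0E
s_4 = Round(s_3, k_3) = 0xE4

0xE4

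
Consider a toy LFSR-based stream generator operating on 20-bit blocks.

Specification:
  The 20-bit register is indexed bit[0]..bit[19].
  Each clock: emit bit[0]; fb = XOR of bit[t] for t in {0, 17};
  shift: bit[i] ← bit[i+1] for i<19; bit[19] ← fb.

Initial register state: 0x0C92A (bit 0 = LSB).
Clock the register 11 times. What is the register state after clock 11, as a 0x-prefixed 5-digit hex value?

reg_0 = 0x0C92A
clock 1: out=0, reg = 0x06495
clock 2: out=1, reg = 0x8324A
clock 3: out=0, reg = 0x41925
clock 4: out=1, reg = 0xA0C92
clock 5: out=0, reg = 0xD0649
clock 6: out=1, reg = 0xE8324
clock 7: out=0, reg = 0xF4192
clock 8: out=0, reg = 0xFA0C9
clock 9: out=1, reg = 0x7D064
clock 10: out=0, reg = 0xBE832
clock 11: out=0, reg = 0xDF419

0xDF419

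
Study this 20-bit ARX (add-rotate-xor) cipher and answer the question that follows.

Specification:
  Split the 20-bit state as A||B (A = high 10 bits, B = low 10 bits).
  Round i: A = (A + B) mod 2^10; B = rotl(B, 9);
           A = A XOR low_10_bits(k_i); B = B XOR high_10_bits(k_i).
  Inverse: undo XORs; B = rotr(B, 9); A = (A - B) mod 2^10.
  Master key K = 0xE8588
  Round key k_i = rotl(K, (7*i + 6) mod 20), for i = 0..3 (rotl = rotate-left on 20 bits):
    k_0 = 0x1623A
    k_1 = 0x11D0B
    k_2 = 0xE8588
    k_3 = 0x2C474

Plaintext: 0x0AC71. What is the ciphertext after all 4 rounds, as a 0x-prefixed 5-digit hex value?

0x5483C

s_0 = plaintext = 0x0AC71
s_1 = Round(s_0, k_0) = 0xA9A60
s_2 = Round(s_1, k_1) = 0x03577
s_3 = Round(s_2, k_2) = 0x0311A
s_4 = Round(s_3, k_3) = 0x5483C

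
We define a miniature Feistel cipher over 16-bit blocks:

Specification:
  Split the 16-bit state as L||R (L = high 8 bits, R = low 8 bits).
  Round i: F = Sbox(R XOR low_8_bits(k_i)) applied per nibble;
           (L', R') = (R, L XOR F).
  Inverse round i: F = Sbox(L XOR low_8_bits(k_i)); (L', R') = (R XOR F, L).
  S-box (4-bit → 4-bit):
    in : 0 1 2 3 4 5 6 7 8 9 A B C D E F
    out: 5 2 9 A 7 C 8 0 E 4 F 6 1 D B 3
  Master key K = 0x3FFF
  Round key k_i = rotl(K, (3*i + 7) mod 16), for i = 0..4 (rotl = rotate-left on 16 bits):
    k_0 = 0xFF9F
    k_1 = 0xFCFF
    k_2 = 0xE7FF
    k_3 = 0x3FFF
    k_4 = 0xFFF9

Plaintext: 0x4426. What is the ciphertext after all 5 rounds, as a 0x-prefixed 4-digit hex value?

s_0 = plaintext = 0x4426
s_1 = Round(s_0, k_0) = 0x2620
s_2 = Round(s_1, k_1) = 0x20F5
s_3 = Round(s_2, k_2) = 0xF57F
s_4 = Round(s_3, k_3) = 0x7F10
s_5 = Round(s_4, k_4) = 0x10CB

0x10CB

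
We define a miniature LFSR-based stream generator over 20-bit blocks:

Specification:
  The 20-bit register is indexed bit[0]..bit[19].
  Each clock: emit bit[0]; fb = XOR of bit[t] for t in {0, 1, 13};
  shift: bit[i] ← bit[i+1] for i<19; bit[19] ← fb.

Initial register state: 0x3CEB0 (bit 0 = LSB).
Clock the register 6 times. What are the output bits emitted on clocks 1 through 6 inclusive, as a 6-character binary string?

reg_0 = 0x3CEB0
clock 1: out=0, reg = 0x1E758
clock 2: out=0, reg = 0x8F3AC
clock 3: out=0, reg = 0xC79D6
clock 4: out=0, reg = 0x63CEB
clock 5: out=1, reg = 0xB1E75
clock 6: out=1, reg = 0xD8F3A

000011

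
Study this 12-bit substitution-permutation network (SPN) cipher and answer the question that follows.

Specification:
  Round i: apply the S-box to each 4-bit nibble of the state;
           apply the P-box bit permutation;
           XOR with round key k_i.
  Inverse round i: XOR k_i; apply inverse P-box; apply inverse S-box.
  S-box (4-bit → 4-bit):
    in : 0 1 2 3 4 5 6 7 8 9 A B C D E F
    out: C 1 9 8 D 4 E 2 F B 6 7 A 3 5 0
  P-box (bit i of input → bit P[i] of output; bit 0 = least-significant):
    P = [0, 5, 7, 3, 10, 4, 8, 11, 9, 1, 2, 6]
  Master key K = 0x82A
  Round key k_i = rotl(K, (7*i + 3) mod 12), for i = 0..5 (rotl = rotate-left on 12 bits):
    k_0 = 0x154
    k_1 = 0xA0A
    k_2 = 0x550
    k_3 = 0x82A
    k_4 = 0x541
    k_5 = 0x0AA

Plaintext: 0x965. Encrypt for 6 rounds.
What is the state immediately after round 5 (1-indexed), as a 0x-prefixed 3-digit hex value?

s_0 = plaintext = 0x965
s_1 = Round(s_0, k_0) = 0xA86
s_2 = Round(s_1, k_1) = 0x7B4
s_3 = Round(s_2, k_2) = 0x0CB
s_4 = Round(s_3, k_3) = 0x0DF
s_5 = Round(s_4, k_4) = 0x115
s_6 = Round(s_5, k_5) = 0x62A

0x115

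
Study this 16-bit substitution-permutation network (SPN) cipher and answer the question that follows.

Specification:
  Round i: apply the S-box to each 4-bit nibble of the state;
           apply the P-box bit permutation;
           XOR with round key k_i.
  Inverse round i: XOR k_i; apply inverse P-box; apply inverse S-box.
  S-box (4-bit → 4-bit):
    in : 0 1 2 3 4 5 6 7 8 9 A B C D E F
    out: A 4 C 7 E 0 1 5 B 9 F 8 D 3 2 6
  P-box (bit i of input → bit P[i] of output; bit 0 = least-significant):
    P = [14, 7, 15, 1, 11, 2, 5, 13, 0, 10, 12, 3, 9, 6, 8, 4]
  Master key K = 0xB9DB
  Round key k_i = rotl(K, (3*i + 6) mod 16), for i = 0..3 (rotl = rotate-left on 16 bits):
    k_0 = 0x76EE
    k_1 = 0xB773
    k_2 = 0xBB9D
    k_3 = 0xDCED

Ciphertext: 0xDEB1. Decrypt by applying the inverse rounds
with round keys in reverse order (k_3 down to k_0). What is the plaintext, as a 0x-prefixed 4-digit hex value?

0xF2AE

s_0 = ciphertext = 0xDEB1
s_1 = InvRound(s_0, k_3) = 0x8BE5
s_2 = InvRound(s_1, k_2) = 0x0225
s_3 = InvRound(s_2, k_1) = 0x4F02
s_4 = InvRound(s_3, k_0) = 0xF2AE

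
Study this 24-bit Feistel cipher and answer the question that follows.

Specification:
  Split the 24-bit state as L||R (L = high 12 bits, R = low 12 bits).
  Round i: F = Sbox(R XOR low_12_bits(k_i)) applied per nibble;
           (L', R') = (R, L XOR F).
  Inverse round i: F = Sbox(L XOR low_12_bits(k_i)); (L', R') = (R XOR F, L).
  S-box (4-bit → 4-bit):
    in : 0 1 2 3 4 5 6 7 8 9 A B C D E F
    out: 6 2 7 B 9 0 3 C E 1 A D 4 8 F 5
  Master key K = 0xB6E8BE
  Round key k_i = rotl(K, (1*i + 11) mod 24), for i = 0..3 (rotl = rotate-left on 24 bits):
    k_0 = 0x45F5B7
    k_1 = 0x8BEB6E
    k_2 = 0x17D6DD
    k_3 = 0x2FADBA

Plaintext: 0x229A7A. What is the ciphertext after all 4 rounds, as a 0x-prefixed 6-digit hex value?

s_0 = plaintext = 0x229A7A
s_1 = Round(s_0, k_0) = 0xA7A761
s_2 = Round(s_1, k_1) = 0x761E1F
s_3 = Round(s_2, k_2) = 0xE1F926
s_4 = Round(s_3, k_3) = 0x92670B

0x92670B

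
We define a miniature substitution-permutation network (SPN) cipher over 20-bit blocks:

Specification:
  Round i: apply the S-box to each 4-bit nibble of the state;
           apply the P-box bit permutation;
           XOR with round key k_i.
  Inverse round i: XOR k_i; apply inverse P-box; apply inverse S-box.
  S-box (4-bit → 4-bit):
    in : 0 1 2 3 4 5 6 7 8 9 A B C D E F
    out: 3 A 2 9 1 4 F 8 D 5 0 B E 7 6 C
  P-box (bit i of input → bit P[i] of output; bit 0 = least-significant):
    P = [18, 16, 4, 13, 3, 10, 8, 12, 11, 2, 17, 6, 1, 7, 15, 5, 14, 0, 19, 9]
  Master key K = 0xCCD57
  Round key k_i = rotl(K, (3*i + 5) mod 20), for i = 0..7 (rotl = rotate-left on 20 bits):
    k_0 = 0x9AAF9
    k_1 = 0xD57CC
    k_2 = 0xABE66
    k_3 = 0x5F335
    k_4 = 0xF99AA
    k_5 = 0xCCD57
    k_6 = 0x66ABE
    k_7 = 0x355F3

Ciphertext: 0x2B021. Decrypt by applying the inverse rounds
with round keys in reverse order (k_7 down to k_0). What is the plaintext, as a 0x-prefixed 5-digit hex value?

0x874EE

s_0 = ciphertext = 0x2B021
s_1 = InvRound(s_0, k_7) = 0x4D7EC
s_2 = InvRound(s_1, k_6) = 0xA98CF
s_3 = InvRound(s_2, k_5) = 0x42569
s_4 = InvRound(s_3, k_4) = 0xED811
s_5 = InvRound(s_4, k_3) = 0xF7D51
s_6 = InvRound(s_5, k_2) = 0xB825D
s_7 = InvRound(s_6, k_1) = 0x0E5C9
s_8 = InvRound(s_7, k_0) = 0x874EE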